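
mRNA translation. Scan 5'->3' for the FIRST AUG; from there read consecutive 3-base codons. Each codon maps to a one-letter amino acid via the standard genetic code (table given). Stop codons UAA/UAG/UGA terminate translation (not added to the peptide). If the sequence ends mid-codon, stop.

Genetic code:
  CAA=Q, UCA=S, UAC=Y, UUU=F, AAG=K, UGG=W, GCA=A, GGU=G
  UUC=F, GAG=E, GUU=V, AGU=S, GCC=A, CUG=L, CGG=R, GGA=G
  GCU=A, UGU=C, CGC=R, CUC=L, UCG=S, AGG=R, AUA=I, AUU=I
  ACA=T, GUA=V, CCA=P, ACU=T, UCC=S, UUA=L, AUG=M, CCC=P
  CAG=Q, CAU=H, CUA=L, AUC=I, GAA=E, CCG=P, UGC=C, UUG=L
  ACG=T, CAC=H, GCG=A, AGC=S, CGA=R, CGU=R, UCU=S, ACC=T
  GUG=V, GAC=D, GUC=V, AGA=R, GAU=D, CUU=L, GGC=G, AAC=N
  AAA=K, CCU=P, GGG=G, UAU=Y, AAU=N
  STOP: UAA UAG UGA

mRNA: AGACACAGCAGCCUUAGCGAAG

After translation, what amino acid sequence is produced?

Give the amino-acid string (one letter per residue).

no AUG start codon found

Answer: (empty: no AUG start codon)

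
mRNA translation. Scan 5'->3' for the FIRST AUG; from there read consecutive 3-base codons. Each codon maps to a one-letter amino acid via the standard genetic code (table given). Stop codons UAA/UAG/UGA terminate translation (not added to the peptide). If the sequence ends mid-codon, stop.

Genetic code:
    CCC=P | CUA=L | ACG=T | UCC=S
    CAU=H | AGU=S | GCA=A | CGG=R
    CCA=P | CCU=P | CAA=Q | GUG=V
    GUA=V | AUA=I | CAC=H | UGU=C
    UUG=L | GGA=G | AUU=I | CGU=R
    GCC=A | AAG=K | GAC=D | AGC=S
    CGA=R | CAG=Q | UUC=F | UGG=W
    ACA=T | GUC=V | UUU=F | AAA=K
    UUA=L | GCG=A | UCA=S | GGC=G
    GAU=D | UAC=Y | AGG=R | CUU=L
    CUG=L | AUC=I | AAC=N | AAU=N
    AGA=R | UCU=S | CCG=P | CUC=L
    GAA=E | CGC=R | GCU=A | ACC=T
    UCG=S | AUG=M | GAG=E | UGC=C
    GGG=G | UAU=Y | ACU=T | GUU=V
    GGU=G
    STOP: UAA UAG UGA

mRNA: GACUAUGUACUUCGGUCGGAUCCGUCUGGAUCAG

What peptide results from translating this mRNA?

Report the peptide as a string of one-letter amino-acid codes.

start AUG at pos 4
pos 4: AUG -> M; peptide=M
pos 7: UAC -> Y; peptide=MY
pos 10: UUC -> F; peptide=MYF
pos 13: GGU -> G; peptide=MYFG
pos 16: CGG -> R; peptide=MYFGR
pos 19: AUC -> I; peptide=MYFGRI
pos 22: CGU -> R; peptide=MYFGRIR
pos 25: CUG -> L; peptide=MYFGRIRL
pos 28: GAU -> D; peptide=MYFGRIRLD
pos 31: CAG -> Q; peptide=MYFGRIRLDQ
pos 34: only 0 nt remain (<3), stop (end of mRNA)

Answer: MYFGRIRLDQ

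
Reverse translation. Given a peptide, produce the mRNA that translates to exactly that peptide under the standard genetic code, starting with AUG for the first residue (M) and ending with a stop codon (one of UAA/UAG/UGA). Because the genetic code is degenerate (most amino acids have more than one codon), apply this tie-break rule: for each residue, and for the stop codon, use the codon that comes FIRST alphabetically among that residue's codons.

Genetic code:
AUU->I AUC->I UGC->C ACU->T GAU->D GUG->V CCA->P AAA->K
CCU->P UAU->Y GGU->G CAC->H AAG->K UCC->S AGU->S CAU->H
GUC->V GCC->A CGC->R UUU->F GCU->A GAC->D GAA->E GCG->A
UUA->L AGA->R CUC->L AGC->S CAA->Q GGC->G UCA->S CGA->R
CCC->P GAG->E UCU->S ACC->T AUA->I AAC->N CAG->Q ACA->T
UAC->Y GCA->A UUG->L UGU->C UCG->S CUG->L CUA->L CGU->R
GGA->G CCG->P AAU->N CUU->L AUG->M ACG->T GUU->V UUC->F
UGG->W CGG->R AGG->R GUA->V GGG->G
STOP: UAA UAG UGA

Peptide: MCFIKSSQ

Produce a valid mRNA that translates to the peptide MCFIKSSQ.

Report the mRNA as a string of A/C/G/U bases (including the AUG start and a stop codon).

Answer: mRNA: AUGUGCUUCAUAAAAAGCAGCCAAUAA

Derivation:
residue 1: M -> AUG (start codon)
residue 2: C codons sorted = UGC,UGU -> pick first = UGC
residue 3: F codons sorted = UUC,UUU -> pick first = UUC
residue 4: I codons sorted = AUA,AUC,AUU -> pick first = AUA
residue 5: K codons sorted = AAA,AAG -> pick first = AAA
residue 6: S codons sorted = AGC,AGU,UCA,UCC,UCG,UCU -> pick first = AGC
residue 7: S codons sorted = AGC,AGU,UCA,UCC,UCG,UCU -> pick first = AGC
residue 8: Q codons sorted = CAA,CAG -> pick first = CAA
terminator: stop codons sorted = UAA,UAG,UGA -> pick first = UAA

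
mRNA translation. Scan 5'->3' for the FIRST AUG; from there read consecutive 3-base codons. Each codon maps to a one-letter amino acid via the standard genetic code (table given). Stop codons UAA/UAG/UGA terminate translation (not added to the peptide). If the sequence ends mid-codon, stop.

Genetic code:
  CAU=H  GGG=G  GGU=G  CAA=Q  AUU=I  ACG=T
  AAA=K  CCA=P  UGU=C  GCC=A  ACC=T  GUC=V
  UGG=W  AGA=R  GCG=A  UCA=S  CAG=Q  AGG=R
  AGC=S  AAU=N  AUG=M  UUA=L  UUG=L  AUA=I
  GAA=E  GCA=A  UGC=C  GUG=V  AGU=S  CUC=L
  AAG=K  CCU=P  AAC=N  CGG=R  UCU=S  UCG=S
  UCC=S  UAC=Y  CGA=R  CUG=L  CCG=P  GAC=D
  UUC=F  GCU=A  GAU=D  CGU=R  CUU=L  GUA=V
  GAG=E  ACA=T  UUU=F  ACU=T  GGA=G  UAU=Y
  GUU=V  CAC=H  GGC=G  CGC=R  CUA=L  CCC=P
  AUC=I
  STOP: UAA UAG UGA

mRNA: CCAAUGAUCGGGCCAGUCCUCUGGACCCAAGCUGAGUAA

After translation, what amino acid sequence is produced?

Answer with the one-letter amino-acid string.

Answer: MIGPVLWTQAE

Derivation:
start AUG at pos 3
pos 3: AUG -> M; peptide=M
pos 6: AUC -> I; peptide=MI
pos 9: GGG -> G; peptide=MIG
pos 12: CCA -> P; peptide=MIGP
pos 15: GUC -> V; peptide=MIGPV
pos 18: CUC -> L; peptide=MIGPVL
pos 21: UGG -> W; peptide=MIGPVLW
pos 24: ACC -> T; peptide=MIGPVLWT
pos 27: CAA -> Q; peptide=MIGPVLWTQ
pos 30: GCU -> A; peptide=MIGPVLWTQA
pos 33: GAG -> E; peptide=MIGPVLWTQAE
pos 36: UAA -> STOP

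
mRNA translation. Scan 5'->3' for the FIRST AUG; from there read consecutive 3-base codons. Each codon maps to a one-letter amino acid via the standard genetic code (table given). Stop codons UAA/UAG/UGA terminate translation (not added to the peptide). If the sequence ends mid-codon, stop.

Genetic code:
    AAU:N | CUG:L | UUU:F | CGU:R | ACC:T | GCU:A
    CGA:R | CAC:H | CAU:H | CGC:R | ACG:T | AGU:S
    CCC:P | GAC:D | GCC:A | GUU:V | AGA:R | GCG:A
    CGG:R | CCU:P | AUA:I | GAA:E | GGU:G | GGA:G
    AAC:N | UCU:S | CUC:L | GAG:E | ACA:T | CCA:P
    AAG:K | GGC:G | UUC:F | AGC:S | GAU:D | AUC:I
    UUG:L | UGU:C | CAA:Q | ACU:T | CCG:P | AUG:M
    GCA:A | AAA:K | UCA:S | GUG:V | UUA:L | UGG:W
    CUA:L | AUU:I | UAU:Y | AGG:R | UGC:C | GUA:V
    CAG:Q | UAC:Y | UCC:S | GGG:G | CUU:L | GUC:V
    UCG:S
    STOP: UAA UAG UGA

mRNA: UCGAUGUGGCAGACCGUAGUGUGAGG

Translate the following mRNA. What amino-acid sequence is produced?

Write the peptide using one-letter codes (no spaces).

Answer: MWQTVV

Derivation:
start AUG at pos 3
pos 3: AUG -> M; peptide=M
pos 6: UGG -> W; peptide=MW
pos 9: CAG -> Q; peptide=MWQ
pos 12: ACC -> T; peptide=MWQT
pos 15: GUA -> V; peptide=MWQTV
pos 18: GUG -> V; peptide=MWQTVV
pos 21: UGA -> STOP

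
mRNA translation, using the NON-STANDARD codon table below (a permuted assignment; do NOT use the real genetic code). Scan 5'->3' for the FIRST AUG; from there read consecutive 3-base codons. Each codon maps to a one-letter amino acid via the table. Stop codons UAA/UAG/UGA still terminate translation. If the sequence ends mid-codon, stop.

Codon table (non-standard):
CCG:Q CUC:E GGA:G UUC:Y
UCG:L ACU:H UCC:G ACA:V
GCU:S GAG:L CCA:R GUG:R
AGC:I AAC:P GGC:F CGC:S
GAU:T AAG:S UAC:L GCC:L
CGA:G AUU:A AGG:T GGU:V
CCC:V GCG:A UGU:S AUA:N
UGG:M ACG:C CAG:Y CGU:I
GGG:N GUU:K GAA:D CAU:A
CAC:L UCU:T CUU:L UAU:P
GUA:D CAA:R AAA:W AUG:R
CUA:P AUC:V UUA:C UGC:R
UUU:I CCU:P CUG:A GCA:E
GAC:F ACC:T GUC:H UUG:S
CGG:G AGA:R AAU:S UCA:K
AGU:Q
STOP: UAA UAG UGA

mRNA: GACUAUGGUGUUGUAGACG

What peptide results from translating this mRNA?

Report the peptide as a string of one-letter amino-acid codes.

Answer: RRS

Derivation:
start AUG at pos 4
pos 4: AUG -> R; peptide=R
pos 7: GUG -> R; peptide=RR
pos 10: UUG -> S; peptide=RRS
pos 13: UAG -> STOP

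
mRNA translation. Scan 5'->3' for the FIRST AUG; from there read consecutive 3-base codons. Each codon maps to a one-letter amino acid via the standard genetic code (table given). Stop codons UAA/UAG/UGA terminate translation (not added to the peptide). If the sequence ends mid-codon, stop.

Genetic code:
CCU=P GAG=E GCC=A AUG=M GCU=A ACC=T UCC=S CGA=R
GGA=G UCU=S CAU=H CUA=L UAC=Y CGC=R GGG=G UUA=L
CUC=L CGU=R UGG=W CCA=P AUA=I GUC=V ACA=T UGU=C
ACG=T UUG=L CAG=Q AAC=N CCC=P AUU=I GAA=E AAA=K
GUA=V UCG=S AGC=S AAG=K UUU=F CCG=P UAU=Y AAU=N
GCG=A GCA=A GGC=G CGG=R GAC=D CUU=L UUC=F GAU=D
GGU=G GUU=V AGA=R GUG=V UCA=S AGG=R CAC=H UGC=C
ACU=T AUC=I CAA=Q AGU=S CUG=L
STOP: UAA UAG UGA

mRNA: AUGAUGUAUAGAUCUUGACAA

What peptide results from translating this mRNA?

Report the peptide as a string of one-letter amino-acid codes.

Answer: MMYRS

Derivation:
start AUG at pos 0
pos 0: AUG -> M; peptide=M
pos 3: AUG -> M; peptide=MM
pos 6: UAU -> Y; peptide=MMY
pos 9: AGA -> R; peptide=MMYR
pos 12: UCU -> S; peptide=MMYRS
pos 15: UGA -> STOP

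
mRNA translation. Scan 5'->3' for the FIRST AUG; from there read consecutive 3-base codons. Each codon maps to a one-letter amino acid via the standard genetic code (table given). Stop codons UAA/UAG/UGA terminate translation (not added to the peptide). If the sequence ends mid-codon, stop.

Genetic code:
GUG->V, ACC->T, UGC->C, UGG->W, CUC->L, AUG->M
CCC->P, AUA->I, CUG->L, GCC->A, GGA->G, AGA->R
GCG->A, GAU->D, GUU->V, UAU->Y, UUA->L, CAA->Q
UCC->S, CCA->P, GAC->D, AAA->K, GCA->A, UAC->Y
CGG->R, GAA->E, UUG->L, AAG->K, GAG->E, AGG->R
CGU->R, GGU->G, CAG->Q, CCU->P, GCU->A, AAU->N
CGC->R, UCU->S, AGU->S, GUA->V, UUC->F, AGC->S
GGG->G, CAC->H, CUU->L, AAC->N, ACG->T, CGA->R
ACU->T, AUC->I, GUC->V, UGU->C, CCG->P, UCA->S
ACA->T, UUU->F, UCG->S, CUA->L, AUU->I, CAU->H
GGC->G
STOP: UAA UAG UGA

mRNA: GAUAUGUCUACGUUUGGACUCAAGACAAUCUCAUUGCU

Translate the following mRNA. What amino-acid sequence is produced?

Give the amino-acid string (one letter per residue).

Answer: MSTFGLKTISL

Derivation:
start AUG at pos 3
pos 3: AUG -> M; peptide=M
pos 6: UCU -> S; peptide=MS
pos 9: ACG -> T; peptide=MST
pos 12: UUU -> F; peptide=MSTF
pos 15: GGA -> G; peptide=MSTFG
pos 18: CUC -> L; peptide=MSTFGL
pos 21: AAG -> K; peptide=MSTFGLK
pos 24: ACA -> T; peptide=MSTFGLKT
pos 27: AUC -> I; peptide=MSTFGLKTI
pos 30: UCA -> S; peptide=MSTFGLKTIS
pos 33: UUG -> L; peptide=MSTFGLKTISL
pos 36: only 2 nt remain (<3), stop (end of mRNA)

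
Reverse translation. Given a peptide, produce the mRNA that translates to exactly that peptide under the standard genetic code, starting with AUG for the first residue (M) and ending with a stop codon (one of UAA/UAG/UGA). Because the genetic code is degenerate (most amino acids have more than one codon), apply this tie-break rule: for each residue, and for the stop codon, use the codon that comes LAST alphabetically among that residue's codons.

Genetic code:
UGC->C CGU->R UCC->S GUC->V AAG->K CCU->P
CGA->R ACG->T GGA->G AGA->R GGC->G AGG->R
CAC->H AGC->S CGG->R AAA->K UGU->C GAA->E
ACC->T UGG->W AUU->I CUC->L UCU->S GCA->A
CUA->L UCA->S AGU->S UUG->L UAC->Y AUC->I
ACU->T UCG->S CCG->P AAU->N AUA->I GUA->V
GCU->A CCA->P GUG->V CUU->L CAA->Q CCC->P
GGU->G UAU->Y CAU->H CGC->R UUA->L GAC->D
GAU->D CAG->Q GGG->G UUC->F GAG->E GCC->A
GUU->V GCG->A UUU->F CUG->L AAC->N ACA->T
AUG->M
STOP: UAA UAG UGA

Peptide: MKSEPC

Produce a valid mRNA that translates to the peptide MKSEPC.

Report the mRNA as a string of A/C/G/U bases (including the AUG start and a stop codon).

Answer: mRNA: AUGAAGUCUGAGCCUUGUUGA

Derivation:
residue 1: M -> AUG (start codon)
residue 2: K codons sorted = AAA,AAG -> pick last = AAG
residue 3: S codons sorted = AGC,AGU,UCA,UCC,UCG,UCU -> pick last = UCU
residue 4: E codons sorted = GAA,GAG -> pick last = GAG
residue 5: P codons sorted = CCA,CCC,CCG,CCU -> pick last = CCU
residue 6: C codons sorted = UGC,UGU -> pick last = UGU
terminator: stop codons sorted = UAA,UAG,UGA -> pick last = UGA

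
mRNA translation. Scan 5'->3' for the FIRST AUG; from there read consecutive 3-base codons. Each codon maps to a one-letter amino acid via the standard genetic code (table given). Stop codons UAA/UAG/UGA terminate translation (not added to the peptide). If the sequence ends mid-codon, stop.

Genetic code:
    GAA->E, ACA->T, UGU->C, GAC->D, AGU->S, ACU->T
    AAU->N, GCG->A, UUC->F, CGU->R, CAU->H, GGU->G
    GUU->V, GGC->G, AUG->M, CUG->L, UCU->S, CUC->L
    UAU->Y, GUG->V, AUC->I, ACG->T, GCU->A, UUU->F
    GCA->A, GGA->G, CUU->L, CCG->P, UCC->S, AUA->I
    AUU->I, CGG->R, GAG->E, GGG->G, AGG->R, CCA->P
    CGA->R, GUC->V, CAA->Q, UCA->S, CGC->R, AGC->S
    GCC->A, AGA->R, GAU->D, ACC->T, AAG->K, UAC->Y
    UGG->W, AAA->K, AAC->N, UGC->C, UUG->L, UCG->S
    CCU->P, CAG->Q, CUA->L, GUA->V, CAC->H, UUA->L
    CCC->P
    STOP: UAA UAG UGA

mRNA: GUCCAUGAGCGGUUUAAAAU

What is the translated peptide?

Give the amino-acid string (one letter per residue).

start AUG at pos 4
pos 4: AUG -> M; peptide=M
pos 7: AGC -> S; peptide=MS
pos 10: GGU -> G; peptide=MSG
pos 13: UUA -> L; peptide=MSGL
pos 16: AAA -> K; peptide=MSGLK
pos 19: only 1 nt remain (<3), stop (end of mRNA)

Answer: MSGLK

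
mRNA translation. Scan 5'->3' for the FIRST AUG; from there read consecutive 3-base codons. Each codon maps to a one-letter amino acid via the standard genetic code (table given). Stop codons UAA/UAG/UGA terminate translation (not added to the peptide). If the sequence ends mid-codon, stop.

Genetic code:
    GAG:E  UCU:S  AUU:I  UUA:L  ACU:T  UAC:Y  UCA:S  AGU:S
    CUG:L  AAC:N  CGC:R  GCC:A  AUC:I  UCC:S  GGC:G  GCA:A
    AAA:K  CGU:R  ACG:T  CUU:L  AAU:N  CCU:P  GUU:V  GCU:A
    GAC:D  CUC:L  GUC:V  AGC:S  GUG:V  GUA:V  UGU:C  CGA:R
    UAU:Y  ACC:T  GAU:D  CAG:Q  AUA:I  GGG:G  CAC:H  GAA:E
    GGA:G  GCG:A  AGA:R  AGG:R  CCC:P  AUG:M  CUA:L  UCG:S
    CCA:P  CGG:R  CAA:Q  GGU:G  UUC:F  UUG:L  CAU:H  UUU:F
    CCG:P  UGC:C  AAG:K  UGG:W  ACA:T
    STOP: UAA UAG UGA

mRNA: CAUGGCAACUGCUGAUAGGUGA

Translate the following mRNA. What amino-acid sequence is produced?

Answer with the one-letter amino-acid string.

Answer: MATADR

Derivation:
start AUG at pos 1
pos 1: AUG -> M; peptide=M
pos 4: GCA -> A; peptide=MA
pos 7: ACU -> T; peptide=MAT
pos 10: GCU -> A; peptide=MATA
pos 13: GAU -> D; peptide=MATAD
pos 16: AGG -> R; peptide=MATADR
pos 19: UGA -> STOP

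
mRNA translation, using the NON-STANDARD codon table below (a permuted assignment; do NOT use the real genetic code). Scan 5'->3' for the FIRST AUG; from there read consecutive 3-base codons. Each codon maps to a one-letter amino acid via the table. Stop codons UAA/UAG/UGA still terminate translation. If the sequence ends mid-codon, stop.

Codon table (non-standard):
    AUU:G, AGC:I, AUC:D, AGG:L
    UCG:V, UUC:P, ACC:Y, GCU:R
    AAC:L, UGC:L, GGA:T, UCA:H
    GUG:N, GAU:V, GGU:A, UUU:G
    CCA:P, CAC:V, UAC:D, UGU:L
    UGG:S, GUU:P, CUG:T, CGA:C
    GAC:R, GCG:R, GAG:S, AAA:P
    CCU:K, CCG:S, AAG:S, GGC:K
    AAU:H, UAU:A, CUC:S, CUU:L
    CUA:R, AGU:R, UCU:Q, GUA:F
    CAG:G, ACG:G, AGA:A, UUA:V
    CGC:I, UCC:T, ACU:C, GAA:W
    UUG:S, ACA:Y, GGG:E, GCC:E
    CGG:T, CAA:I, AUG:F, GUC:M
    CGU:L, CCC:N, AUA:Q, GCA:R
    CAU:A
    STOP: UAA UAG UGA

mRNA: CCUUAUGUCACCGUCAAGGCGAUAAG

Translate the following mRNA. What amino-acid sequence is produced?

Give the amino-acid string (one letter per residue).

start AUG at pos 4
pos 4: AUG -> F; peptide=F
pos 7: UCA -> H; peptide=FH
pos 10: CCG -> S; peptide=FHS
pos 13: UCA -> H; peptide=FHSH
pos 16: AGG -> L; peptide=FHSHL
pos 19: CGA -> C; peptide=FHSHLC
pos 22: UAA -> STOP

Answer: FHSHLC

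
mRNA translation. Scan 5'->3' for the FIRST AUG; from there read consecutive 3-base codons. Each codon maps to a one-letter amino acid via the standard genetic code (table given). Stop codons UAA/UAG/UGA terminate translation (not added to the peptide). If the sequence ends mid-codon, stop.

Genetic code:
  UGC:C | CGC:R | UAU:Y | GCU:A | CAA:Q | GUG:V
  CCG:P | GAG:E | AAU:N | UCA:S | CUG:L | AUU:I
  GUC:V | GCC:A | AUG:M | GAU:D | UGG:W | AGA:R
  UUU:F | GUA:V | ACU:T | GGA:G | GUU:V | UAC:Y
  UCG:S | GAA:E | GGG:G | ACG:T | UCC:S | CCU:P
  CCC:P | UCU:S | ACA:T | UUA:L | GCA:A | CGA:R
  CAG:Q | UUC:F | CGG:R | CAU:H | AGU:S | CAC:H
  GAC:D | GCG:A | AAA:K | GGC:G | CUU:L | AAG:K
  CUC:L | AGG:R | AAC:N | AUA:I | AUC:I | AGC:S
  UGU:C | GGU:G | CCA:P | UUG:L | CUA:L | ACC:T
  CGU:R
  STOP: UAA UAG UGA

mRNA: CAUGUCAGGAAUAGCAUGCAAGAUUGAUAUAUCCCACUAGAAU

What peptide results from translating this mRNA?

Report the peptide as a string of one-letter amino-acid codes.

start AUG at pos 1
pos 1: AUG -> M; peptide=M
pos 4: UCA -> S; peptide=MS
pos 7: GGA -> G; peptide=MSG
pos 10: AUA -> I; peptide=MSGI
pos 13: GCA -> A; peptide=MSGIA
pos 16: UGC -> C; peptide=MSGIAC
pos 19: AAG -> K; peptide=MSGIACK
pos 22: AUU -> I; peptide=MSGIACKI
pos 25: GAU -> D; peptide=MSGIACKID
pos 28: AUA -> I; peptide=MSGIACKIDI
pos 31: UCC -> S; peptide=MSGIACKIDIS
pos 34: CAC -> H; peptide=MSGIACKIDISH
pos 37: UAG -> STOP

Answer: MSGIACKIDISH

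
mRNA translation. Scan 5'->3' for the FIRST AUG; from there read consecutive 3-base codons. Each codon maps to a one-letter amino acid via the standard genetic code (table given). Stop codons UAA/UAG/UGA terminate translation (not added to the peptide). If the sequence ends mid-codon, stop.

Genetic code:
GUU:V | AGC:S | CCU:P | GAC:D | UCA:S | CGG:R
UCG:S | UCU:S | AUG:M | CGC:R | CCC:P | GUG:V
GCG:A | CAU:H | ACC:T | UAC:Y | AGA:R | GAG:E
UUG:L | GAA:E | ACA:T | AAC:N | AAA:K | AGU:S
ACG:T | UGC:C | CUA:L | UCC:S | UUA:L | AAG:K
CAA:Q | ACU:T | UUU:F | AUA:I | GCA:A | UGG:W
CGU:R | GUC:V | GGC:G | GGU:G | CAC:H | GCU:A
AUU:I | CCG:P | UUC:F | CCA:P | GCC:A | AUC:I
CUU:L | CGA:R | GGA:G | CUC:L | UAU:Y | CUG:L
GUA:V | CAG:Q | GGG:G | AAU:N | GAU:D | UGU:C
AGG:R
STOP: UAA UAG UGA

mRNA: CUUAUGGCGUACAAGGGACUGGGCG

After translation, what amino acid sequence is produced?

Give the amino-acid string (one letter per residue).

start AUG at pos 3
pos 3: AUG -> M; peptide=M
pos 6: GCG -> A; peptide=MA
pos 9: UAC -> Y; peptide=MAY
pos 12: AAG -> K; peptide=MAYK
pos 15: GGA -> G; peptide=MAYKG
pos 18: CUG -> L; peptide=MAYKGL
pos 21: GGC -> G; peptide=MAYKGLG
pos 24: only 1 nt remain (<3), stop (end of mRNA)

Answer: MAYKGLG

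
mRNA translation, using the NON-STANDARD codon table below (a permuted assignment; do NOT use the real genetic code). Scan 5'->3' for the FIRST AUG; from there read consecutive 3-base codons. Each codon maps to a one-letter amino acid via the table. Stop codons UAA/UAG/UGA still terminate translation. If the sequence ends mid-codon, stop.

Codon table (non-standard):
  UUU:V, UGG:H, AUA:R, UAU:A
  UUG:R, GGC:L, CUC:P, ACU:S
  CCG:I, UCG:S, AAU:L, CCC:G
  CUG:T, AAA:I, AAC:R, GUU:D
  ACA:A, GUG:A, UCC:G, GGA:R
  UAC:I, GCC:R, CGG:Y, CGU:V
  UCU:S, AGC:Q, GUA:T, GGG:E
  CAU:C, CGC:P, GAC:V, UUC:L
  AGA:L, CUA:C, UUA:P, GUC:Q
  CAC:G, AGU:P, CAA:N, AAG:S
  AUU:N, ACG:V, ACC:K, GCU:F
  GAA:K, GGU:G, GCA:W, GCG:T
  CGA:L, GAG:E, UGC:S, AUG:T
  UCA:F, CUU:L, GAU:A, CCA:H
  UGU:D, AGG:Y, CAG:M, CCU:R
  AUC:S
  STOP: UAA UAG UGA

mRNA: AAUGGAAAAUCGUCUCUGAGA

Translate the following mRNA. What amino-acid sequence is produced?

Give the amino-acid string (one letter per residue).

Answer: TKLVP

Derivation:
start AUG at pos 1
pos 1: AUG -> T; peptide=T
pos 4: GAA -> K; peptide=TK
pos 7: AAU -> L; peptide=TKL
pos 10: CGU -> V; peptide=TKLV
pos 13: CUC -> P; peptide=TKLVP
pos 16: UGA -> STOP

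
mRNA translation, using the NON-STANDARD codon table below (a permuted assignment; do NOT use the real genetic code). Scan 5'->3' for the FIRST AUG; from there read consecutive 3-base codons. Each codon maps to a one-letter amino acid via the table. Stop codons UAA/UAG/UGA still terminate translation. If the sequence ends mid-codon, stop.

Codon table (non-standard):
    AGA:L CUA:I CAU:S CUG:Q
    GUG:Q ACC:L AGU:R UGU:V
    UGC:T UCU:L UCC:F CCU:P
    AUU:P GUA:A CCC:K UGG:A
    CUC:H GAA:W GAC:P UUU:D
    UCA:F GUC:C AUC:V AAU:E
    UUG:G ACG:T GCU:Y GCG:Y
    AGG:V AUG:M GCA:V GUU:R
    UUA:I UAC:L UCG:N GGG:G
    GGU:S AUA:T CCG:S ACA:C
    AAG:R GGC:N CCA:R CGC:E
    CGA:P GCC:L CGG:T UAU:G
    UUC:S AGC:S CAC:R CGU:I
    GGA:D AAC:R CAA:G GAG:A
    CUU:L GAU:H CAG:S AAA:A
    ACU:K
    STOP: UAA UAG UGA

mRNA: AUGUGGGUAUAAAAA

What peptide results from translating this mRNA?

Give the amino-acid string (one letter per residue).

Answer: MAA

Derivation:
start AUG at pos 0
pos 0: AUG -> M; peptide=M
pos 3: UGG -> A; peptide=MA
pos 6: GUA -> A; peptide=MAA
pos 9: UAA -> STOP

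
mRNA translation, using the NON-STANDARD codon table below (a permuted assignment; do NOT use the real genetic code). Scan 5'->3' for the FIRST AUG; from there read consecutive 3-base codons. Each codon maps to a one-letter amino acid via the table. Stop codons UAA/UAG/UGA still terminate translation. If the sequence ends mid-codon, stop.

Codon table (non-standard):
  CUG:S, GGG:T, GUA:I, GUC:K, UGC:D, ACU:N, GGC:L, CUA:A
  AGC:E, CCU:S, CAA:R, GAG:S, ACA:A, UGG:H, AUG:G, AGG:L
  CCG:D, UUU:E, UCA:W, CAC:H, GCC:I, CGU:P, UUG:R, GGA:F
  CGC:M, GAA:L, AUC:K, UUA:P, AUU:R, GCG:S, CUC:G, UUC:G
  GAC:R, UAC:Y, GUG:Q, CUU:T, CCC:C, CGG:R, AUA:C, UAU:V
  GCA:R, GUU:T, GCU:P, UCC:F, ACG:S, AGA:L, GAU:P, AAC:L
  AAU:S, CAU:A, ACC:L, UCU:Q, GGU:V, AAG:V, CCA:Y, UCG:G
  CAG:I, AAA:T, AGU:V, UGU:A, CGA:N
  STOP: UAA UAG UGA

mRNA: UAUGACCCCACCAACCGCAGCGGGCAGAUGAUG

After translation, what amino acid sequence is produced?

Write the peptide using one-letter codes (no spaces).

start AUG at pos 1
pos 1: AUG -> G; peptide=G
pos 4: ACC -> L; peptide=GL
pos 7: CCA -> Y; peptide=GLY
pos 10: CCA -> Y; peptide=GLYY
pos 13: ACC -> L; peptide=GLYYL
pos 16: GCA -> R; peptide=GLYYLR
pos 19: GCG -> S; peptide=GLYYLRS
pos 22: GGC -> L; peptide=GLYYLRSL
pos 25: AGA -> L; peptide=GLYYLRSLL
pos 28: UGA -> STOP

Answer: GLYYLRSLL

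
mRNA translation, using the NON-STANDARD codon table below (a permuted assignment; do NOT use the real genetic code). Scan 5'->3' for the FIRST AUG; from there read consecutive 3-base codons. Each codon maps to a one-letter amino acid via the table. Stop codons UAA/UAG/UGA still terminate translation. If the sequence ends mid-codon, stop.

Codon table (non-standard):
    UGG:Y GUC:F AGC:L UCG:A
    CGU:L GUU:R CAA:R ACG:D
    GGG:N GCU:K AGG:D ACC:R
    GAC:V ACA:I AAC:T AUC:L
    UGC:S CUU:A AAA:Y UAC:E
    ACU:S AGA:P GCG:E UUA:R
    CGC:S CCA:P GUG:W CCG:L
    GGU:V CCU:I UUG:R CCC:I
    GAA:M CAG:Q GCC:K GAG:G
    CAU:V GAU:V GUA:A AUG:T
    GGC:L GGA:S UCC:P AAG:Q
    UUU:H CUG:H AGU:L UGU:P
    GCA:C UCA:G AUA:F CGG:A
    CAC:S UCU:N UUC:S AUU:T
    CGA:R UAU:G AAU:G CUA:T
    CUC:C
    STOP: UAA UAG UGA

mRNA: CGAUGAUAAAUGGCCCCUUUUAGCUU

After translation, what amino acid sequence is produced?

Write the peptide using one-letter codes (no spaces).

Answer: TFGLIH

Derivation:
start AUG at pos 2
pos 2: AUG -> T; peptide=T
pos 5: AUA -> F; peptide=TF
pos 8: AAU -> G; peptide=TFG
pos 11: GGC -> L; peptide=TFGL
pos 14: CCC -> I; peptide=TFGLI
pos 17: UUU -> H; peptide=TFGLIH
pos 20: UAG -> STOP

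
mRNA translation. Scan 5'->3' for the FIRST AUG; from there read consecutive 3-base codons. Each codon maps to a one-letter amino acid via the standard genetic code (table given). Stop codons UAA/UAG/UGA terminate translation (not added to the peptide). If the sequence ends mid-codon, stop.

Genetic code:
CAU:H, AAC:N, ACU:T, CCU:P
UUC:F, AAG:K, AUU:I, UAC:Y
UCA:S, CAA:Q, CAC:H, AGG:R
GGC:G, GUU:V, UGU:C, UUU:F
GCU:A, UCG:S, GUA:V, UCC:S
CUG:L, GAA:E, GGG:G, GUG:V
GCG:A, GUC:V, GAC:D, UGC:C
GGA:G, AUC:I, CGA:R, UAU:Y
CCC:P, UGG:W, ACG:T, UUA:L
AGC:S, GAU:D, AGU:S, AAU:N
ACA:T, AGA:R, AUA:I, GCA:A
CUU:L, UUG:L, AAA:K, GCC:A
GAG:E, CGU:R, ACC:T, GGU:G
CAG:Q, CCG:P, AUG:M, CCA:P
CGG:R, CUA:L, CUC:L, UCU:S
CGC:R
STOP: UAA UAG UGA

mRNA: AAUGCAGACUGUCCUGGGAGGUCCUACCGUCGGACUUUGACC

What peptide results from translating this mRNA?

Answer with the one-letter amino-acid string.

start AUG at pos 1
pos 1: AUG -> M; peptide=M
pos 4: CAG -> Q; peptide=MQ
pos 7: ACU -> T; peptide=MQT
pos 10: GUC -> V; peptide=MQTV
pos 13: CUG -> L; peptide=MQTVL
pos 16: GGA -> G; peptide=MQTVLG
pos 19: GGU -> G; peptide=MQTVLGG
pos 22: CCU -> P; peptide=MQTVLGGP
pos 25: ACC -> T; peptide=MQTVLGGPT
pos 28: GUC -> V; peptide=MQTVLGGPTV
pos 31: GGA -> G; peptide=MQTVLGGPTVG
pos 34: CUU -> L; peptide=MQTVLGGPTVGL
pos 37: UGA -> STOP

Answer: MQTVLGGPTVGL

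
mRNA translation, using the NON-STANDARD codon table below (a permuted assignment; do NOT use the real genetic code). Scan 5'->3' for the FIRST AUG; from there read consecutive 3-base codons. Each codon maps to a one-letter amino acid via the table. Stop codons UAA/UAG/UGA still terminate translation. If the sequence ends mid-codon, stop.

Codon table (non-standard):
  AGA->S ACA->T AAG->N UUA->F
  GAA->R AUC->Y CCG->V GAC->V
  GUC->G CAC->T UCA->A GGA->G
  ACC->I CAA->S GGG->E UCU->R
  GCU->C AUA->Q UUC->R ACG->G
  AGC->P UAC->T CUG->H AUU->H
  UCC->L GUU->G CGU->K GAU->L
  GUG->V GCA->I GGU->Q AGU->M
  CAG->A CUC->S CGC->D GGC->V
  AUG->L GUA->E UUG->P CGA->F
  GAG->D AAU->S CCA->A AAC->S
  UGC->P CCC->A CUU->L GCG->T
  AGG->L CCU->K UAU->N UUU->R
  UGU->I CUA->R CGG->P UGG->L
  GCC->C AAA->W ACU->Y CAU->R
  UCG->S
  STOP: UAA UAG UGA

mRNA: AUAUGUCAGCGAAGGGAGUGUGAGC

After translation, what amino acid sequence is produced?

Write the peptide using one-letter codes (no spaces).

Answer: LATNGV

Derivation:
start AUG at pos 2
pos 2: AUG -> L; peptide=L
pos 5: UCA -> A; peptide=LA
pos 8: GCG -> T; peptide=LAT
pos 11: AAG -> N; peptide=LATN
pos 14: GGA -> G; peptide=LATNG
pos 17: GUG -> V; peptide=LATNGV
pos 20: UGA -> STOP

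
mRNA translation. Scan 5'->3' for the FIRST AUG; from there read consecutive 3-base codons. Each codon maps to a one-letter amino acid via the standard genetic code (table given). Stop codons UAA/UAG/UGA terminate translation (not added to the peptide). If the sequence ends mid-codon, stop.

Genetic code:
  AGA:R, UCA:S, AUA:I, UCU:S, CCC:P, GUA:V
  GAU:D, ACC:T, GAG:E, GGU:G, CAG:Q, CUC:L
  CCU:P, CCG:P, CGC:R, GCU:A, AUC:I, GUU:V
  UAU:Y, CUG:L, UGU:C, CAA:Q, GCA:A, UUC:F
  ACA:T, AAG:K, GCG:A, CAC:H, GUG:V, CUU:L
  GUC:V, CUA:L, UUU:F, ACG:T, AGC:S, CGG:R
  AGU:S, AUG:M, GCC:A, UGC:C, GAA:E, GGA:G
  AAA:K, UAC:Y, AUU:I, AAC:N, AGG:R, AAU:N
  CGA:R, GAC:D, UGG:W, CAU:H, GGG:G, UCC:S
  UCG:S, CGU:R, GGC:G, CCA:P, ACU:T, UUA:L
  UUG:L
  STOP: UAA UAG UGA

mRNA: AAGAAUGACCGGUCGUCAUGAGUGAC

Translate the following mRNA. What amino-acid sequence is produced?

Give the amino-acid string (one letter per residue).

start AUG at pos 4
pos 4: AUG -> M; peptide=M
pos 7: ACC -> T; peptide=MT
pos 10: GGU -> G; peptide=MTG
pos 13: CGU -> R; peptide=MTGR
pos 16: CAU -> H; peptide=MTGRH
pos 19: GAG -> E; peptide=MTGRHE
pos 22: UGA -> STOP

Answer: MTGRHE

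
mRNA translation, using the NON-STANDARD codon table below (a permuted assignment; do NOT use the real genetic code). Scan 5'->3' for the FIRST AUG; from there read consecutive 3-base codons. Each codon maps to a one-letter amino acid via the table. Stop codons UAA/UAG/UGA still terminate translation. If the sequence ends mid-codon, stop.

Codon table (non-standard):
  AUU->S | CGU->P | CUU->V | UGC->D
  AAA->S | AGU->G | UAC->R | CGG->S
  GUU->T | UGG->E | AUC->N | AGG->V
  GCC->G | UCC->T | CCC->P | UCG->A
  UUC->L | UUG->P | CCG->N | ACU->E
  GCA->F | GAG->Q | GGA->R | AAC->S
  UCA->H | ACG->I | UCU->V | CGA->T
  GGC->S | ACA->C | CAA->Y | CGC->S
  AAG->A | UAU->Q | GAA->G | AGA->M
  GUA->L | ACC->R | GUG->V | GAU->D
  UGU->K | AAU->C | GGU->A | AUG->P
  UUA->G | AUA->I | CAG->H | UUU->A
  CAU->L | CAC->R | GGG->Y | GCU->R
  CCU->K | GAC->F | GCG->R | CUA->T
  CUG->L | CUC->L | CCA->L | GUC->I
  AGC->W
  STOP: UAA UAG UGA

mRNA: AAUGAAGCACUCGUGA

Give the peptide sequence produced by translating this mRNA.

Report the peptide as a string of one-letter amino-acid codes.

Answer: PARA

Derivation:
start AUG at pos 1
pos 1: AUG -> P; peptide=P
pos 4: AAG -> A; peptide=PA
pos 7: CAC -> R; peptide=PAR
pos 10: UCG -> A; peptide=PARA
pos 13: UGA -> STOP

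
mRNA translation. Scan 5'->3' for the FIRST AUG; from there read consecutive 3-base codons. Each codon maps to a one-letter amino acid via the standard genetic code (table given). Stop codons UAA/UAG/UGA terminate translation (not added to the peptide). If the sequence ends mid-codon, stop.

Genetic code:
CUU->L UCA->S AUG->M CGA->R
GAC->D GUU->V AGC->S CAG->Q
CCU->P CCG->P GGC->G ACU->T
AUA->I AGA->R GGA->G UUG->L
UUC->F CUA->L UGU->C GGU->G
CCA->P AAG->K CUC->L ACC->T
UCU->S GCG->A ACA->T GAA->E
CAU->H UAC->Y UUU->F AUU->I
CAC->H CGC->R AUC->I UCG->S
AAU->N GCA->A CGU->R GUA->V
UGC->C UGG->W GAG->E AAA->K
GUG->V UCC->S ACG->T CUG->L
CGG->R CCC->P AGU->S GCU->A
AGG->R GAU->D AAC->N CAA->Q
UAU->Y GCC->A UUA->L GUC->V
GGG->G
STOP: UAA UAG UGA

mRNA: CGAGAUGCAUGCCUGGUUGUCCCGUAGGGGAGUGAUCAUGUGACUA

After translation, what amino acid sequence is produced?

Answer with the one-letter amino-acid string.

start AUG at pos 4
pos 4: AUG -> M; peptide=M
pos 7: CAU -> H; peptide=MH
pos 10: GCC -> A; peptide=MHA
pos 13: UGG -> W; peptide=MHAW
pos 16: UUG -> L; peptide=MHAWL
pos 19: UCC -> S; peptide=MHAWLS
pos 22: CGU -> R; peptide=MHAWLSR
pos 25: AGG -> R; peptide=MHAWLSRR
pos 28: GGA -> G; peptide=MHAWLSRRG
pos 31: GUG -> V; peptide=MHAWLSRRGV
pos 34: AUC -> I; peptide=MHAWLSRRGVI
pos 37: AUG -> M; peptide=MHAWLSRRGVIM
pos 40: UGA -> STOP

Answer: MHAWLSRRGVIM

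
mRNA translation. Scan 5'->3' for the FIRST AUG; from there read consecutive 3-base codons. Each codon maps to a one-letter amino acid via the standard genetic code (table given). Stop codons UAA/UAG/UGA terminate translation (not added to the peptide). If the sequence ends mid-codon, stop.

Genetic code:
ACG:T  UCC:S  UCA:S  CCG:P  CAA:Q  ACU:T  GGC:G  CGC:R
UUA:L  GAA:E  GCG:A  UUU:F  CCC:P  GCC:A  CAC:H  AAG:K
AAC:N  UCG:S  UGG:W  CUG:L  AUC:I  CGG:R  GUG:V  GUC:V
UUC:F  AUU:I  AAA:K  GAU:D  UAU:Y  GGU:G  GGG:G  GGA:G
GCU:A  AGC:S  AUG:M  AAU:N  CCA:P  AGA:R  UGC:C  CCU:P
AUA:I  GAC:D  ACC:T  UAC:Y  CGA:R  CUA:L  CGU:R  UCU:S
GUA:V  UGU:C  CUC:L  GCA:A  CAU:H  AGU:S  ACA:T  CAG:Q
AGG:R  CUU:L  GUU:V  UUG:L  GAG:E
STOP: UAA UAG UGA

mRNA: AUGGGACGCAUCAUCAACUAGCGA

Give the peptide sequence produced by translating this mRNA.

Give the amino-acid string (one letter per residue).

Answer: MGRIIN

Derivation:
start AUG at pos 0
pos 0: AUG -> M; peptide=M
pos 3: GGA -> G; peptide=MG
pos 6: CGC -> R; peptide=MGR
pos 9: AUC -> I; peptide=MGRI
pos 12: AUC -> I; peptide=MGRII
pos 15: AAC -> N; peptide=MGRIIN
pos 18: UAG -> STOP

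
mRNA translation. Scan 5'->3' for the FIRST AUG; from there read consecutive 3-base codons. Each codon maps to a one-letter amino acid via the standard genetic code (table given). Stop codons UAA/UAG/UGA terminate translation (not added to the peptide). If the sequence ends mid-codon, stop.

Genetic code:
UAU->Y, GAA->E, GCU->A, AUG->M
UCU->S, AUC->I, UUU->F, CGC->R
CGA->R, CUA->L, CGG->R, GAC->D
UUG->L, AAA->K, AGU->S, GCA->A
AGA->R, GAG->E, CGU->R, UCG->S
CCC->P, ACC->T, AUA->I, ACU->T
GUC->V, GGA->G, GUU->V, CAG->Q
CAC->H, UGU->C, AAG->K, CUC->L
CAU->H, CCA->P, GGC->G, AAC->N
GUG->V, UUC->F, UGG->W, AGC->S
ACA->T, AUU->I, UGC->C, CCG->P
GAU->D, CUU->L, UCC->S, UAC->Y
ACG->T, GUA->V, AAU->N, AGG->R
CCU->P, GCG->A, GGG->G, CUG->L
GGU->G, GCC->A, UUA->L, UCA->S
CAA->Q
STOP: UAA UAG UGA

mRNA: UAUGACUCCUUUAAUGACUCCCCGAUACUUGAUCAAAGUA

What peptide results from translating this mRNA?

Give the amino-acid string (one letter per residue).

Answer: MTPLMTPRYLIKV

Derivation:
start AUG at pos 1
pos 1: AUG -> M; peptide=M
pos 4: ACU -> T; peptide=MT
pos 7: CCU -> P; peptide=MTP
pos 10: UUA -> L; peptide=MTPL
pos 13: AUG -> M; peptide=MTPLM
pos 16: ACU -> T; peptide=MTPLMT
pos 19: CCC -> P; peptide=MTPLMTP
pos 22: CGA -> R; peptide=MTPLMTPR
pos 25: UAC -> Y; peptide=MTPLMTPRY
pos 28: UUG -> L; peptide=MTPLMTPRYL
pos 31: AUC -> I; peptide=MTPLMTPRYLI
pos 34: AAA -> K; peptide=MTPLMTPRYLIK
pos 37: GUA -> V; peptide=MTPLMTPRYLIKV
pos 40: only 0 nt remain (<3), stop (end of mRNA)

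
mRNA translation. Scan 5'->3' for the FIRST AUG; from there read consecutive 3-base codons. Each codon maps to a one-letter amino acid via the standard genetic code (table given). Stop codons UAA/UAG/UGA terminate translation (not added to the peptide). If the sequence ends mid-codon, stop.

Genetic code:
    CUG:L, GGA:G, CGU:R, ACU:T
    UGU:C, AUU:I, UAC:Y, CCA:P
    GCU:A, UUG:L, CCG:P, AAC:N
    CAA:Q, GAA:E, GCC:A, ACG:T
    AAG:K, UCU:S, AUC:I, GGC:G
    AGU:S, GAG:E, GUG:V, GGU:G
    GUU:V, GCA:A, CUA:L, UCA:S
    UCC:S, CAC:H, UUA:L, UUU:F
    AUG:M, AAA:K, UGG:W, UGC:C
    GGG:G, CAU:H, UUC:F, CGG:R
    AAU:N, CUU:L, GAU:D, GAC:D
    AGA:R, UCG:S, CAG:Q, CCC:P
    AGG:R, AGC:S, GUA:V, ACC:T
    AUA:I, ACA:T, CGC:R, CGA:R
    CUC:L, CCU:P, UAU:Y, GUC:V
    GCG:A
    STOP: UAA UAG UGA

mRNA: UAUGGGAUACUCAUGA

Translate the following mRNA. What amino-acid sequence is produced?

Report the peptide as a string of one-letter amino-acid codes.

start AUG at pos 1
pos 1: AUG -> M; peptide=M
pos 4: GGA -> G; peptide=MG
pos 7: UAC -> Y; peptide=MGY
pos 10: UCA -> S; peptide=MGYS
pos 13: UGA -> STOP

Answer: MGYS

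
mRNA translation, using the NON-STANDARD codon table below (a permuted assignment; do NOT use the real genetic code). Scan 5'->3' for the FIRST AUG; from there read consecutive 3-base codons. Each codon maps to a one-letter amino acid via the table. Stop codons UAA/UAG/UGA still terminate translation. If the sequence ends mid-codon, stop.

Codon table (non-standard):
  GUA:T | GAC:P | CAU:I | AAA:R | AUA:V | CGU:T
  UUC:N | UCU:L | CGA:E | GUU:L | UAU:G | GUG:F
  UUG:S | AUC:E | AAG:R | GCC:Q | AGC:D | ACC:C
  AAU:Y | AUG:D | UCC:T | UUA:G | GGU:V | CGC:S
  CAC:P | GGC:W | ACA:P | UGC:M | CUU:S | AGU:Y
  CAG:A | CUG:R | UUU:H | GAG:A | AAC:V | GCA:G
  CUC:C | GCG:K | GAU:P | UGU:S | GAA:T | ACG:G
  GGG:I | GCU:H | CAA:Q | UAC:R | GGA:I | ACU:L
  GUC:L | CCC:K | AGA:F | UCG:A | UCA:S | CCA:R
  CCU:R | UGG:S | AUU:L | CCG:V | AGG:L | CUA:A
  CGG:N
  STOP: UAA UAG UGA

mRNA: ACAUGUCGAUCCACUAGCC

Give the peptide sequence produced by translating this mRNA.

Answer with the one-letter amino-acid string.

start AUG at pos 2
pos 2: AUG -> D; peptide=D
pos 5: UCG -> A; peptide=DA
pos 8: AUC -> E; peptide=DAE
pos 11: CAC -> P; peptide=DAEP
pos 14: UAG -> STOP

Answer: DAEP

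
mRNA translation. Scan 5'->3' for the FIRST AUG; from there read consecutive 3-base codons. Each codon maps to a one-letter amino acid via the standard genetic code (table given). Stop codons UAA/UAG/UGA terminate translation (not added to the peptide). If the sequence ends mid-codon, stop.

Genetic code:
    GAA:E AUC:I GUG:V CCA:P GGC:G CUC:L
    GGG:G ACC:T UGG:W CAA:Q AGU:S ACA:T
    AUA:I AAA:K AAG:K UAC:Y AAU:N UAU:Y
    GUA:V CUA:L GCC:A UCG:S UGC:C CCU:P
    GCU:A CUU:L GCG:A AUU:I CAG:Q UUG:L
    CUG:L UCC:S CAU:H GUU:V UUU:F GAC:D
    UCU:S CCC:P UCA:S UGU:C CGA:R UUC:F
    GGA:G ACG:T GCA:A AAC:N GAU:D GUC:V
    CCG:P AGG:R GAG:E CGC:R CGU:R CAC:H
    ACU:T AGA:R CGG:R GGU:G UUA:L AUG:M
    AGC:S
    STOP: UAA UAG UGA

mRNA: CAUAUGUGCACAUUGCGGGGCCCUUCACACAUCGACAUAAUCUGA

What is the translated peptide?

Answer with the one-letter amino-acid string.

start AUG at pos 3
pos 3: AUG -> M; peptide=M
pos 6: UGC -> C; peptide=MC
pos 9: ACA -> T; peptide=MCT
pos 12: UUG -> L; peptide=MCTL
pos 15: CGG -> R; peptide=MCTLR
pos 18: GGC -> G; peptide=MCTLRG
pos 21: CCU -> P; peptide=MCTLRGP
pos 24: UCA -> S; peptide=MCTLRGPS
pos 27: CAC -> H; peptide=MCTLRGPSH
pos 30: AUC -> I; peptide=MCTLRGPSHI
pos 33: GAC -> D; peptide=MCTLRGPSHID
pos 36: AUA -> I; peptide=MCTLRGPSHIDI
pos 39: AUC -> I; peptide=MCTLRGPSHIDII
pos 42: UGA -> STOP

Answer: MCTLRGPSHIDII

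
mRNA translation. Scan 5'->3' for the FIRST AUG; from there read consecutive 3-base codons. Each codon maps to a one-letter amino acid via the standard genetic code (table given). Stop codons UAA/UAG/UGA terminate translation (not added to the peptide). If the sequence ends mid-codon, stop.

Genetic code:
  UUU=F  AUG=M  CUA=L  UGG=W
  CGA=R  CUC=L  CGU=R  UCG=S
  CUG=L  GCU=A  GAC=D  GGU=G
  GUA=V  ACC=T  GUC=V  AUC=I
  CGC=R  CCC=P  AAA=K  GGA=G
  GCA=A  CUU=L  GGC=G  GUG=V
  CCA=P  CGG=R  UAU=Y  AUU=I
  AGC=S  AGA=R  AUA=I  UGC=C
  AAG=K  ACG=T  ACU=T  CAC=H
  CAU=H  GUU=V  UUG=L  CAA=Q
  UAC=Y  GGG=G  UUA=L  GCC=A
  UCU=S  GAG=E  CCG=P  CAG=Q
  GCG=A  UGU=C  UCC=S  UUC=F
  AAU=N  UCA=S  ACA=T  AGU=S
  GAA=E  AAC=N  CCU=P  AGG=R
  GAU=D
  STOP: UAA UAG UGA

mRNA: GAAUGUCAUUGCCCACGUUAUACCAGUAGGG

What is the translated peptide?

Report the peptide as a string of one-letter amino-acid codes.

start AUG at pos 2
pos 2: AUG -> M; peptide=M
pos 5: UCA -> S; peptide=MS
pos 8: UUG -> L; peptide=MSL
pos 11: CCC -> P; peptide=MSLP
pos 14: ACG -> T; peptide=MSLPT
pos 17: UUA -> L; peptide=MSLPTL
pos 20: UAC -> Y; peptide=MSLPTLY
pos 23: CAG -> Q; peptide=MSLPTLYQ
pos 26: UAG -> STOP

Answer: MSLPTLYQ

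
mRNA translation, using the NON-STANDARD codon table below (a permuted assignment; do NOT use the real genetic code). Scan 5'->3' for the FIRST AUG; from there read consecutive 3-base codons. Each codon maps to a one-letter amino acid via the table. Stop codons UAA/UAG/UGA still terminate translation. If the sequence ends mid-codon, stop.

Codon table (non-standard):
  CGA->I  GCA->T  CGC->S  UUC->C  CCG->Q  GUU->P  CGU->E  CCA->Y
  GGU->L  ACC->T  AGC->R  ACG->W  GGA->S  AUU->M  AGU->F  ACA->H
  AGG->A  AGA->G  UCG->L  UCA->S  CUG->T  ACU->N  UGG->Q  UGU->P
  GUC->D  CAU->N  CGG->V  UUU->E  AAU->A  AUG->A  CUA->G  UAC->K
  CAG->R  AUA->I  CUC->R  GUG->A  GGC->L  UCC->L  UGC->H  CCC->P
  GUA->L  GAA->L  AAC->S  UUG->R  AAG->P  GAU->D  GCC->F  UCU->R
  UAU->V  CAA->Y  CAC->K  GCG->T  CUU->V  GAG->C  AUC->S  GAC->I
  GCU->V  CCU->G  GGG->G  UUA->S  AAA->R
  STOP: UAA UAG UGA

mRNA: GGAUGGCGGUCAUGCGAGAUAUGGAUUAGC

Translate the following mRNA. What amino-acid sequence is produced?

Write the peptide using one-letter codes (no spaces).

start AUG at pos 2
pos 2: AUG -> A; peptide=A
pos 5: GCG -> T; peptide=AT
pos 8: GUC -> D; peptide=ATD
pos 11: AUG -> A; peptide=ATDA
pos 14: CGA -> I; peptide=ATDAI
pos 17: GAU -> D; peptide=ATDAID
pos 20: AUG -> A; peptide=ATDAIDA
pos 23: GAU -> D; peptide=ATDAIDAD
pos 26: UAG -> STOP

Answer: ATDAIDAD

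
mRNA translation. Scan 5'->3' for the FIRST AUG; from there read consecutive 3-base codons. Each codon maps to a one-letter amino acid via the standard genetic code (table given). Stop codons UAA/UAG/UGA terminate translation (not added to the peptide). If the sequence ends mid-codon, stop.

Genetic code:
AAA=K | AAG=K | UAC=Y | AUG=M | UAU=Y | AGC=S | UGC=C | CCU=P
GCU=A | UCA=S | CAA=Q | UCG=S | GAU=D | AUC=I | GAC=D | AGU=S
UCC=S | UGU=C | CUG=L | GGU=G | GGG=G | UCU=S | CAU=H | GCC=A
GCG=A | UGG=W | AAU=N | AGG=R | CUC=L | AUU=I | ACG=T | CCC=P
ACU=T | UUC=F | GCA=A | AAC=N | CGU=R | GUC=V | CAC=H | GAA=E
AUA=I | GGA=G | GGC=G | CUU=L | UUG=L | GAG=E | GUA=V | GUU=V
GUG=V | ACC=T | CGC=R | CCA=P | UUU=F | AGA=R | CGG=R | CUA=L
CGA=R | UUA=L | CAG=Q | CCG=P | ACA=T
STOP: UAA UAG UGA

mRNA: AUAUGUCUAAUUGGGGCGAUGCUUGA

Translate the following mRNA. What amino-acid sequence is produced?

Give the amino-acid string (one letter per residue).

Answer: MSNWGDA

Derivation:
start AUG at pos 2
pos 2: AUG -> M; peptide=M
pos 5: UCU -> S; peptide=MS
pos 8: AAU -> N; peptide=MSN
pos 11: UGG -> W; peptide=MSNW
pos 14: GGC -> G; peptide=MSNWG
pos 17: GAU -> D; peptide=MSNWGD
pos 20: GCU -> A; peptide=MSNWGDA
pos 23: UGA -> STOP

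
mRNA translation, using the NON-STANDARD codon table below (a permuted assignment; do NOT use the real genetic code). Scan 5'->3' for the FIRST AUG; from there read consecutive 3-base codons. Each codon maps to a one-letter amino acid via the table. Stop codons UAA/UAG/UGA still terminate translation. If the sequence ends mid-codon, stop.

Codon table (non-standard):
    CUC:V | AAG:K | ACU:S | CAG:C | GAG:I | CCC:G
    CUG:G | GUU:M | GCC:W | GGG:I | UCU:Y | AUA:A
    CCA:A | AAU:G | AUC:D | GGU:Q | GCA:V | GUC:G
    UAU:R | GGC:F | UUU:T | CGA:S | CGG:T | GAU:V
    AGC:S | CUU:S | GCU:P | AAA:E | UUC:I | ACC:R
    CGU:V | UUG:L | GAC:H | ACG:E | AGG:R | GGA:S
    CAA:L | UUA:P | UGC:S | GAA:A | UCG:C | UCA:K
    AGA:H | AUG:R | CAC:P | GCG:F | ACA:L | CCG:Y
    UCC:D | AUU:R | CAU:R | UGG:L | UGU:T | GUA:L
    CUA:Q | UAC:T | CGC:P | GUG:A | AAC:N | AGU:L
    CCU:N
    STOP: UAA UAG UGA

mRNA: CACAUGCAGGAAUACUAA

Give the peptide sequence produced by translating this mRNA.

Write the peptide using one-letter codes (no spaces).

Answer: RCAT

Derivation:
start AUG at pos 3
pos 3: AUG -> R; peptide=R
pos 6: CAG -> C; peptide=RC
pos 9: GAA -> A; peptide=RCA
pos 12: UAC -> T; peptide=RCAT
pos 15: UAA -> STOP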